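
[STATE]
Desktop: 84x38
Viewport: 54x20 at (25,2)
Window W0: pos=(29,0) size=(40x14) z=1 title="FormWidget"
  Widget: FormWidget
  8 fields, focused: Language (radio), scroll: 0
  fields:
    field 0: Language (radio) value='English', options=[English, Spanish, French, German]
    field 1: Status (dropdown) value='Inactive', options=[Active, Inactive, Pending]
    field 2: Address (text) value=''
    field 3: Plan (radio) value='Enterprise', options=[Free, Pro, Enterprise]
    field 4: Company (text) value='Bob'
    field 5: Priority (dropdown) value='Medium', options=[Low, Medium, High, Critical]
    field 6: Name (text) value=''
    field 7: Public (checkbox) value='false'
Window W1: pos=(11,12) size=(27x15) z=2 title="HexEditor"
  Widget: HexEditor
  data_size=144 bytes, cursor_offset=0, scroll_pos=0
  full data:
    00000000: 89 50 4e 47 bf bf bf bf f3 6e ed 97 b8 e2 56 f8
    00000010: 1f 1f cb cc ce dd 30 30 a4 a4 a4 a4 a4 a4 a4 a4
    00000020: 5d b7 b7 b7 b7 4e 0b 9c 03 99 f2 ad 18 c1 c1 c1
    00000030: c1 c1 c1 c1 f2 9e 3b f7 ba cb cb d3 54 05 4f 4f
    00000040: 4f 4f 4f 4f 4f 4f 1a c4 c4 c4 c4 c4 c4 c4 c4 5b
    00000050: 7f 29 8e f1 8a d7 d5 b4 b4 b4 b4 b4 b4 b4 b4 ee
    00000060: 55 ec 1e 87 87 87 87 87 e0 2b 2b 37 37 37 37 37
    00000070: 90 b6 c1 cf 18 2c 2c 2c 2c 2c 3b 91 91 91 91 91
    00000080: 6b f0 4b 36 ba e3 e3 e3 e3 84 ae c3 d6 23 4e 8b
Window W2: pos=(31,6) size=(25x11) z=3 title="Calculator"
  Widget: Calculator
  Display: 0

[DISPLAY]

    ┠──────────────────────────────────────┨          
    ┃> Language:   (●) English  ( ) Spanish┃          
    ┃  Status:     [Inactive             ▼]┃          
    ┃  Address:    [                      ]┃          
    ┃ ┏━━━━━━━━━━━━━━━━━━━━━━━┓) Pro  (●) E┃          
    ┃ ┃ Calculator            ┃           ]┃          
    ┃ ┠───────────────────────┨          ▼]┃          
    ┃ ┃                      0┃           ]┃          
    ┃ ┃┌───┬───┬───┬───┐      ┃            ┃          
    ┃ ┃│ 7 │ 8 │ 9 │ ÷ │      ┃            ┃          
━━━━━━┃├───┼───┼───┼───┤      ┃            ┃          
      ┃│ 4 │ 5 │ 6 │ × │      ┃━━━━━━━━━━━━┛          
──────┃├───┼───┼───┼───┤      ┃                       
50 4e ┃│ 1 │ 2 │ 3 │ - │      ┃                       
1f cb ┗━━━━━━━━━━━━━━━━━━━━━━━┛                       
b7 b7 b7 b7 ┃                                         
c1 c1 c1 f2 ┃                                         
4f 4f 4f 4f ┃                                         
29 8e f1 8a ┃                                         
ec 1e 87 87 ┃                                         


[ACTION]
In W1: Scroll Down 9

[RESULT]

    ┠──────────────────────────────────────┨          
    ┃> Language:   (●) English  ( ) Spanish┃          
    ┃  Status:     [Inactive             ▼]┃          
    ┃  Address:    [                      ]┃          
    ┃ ┏━━━━━━━━━━━━━━━━━━━━━━━┓) Pro  (●) E┃          
    ┃ ┃ Calculator            ┃           ]┃          
    ┃ ┠───────────────────────┨          ▼]┃          
    ┃ ┃                      0┃           ]┃          
    ┃ ┃┌───┬───┬───┬───┐      ┃            ┃          
    ┃ ┃│ 7 │ 8 │ 9 │ ÷ │      ┃            ┃          
━━━━━━┃├───┼───┼───┼───┤      ┃            ┃          
      ┃│ 4 │ 5 │ 6 │ × │      ┃━━━━━━━━━━━━┛          
──────┃├───┼───┼───┼───┤      ┃                       
f0 4b ┃│ 1 │ 2 │ 3 │ - │      ┃                       
      ┗━━━━━━━━━━━━━━━━━━━━━━━┛                       
            ┃                                         
            ┃                                         
            ┃                                         
            ┃                                         
            ┃                                         


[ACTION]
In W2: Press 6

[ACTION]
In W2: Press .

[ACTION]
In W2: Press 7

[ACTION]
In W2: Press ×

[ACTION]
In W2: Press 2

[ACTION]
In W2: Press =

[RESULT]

    ┠──────────────────────────────────────┨          
    ┃> Language:   (●) English  ( ) Spanish┃          
    ┃  Status:     [Inactive             ▼]┃          
    ┃  Address:    [                      ]┃          
    ┃ ┏━━━━━━━━━━━━━━━━━━━━━━━┓) Pro  (●) E┃          
    ┃ ┃ Calculator            ┃           ]┃          
    ┃ ┠───────────────────────┨          ▼]┃          
    ┃ ┃                   13.4┃           ]┃          
    ┃ ┃┌───┬───┬───┬───┐      ┃            ┃          
    ┃ ┃│ 7 │ 8 │ 9 │ ÷ │      ┃            ┃          
━━━━━━┃├───┼───┼───┼───┤      ┃            ┃          
      ┃│ 4 │ 5 │ 6 │ × │      ┃━━━━━━━━━━━━┛          
──────┃├───┼───┼───┼───┤      ┃                       
f0 4b ┃│ 1 │ 2 │ 3 │ - │      ┃                       
      ┗━━━━━━━━━━━━━━━━━━━━━━━┛                       
            ┃                                         
            ┃                                         
            ┃                                         
            ┃                                         
            ┃                                         


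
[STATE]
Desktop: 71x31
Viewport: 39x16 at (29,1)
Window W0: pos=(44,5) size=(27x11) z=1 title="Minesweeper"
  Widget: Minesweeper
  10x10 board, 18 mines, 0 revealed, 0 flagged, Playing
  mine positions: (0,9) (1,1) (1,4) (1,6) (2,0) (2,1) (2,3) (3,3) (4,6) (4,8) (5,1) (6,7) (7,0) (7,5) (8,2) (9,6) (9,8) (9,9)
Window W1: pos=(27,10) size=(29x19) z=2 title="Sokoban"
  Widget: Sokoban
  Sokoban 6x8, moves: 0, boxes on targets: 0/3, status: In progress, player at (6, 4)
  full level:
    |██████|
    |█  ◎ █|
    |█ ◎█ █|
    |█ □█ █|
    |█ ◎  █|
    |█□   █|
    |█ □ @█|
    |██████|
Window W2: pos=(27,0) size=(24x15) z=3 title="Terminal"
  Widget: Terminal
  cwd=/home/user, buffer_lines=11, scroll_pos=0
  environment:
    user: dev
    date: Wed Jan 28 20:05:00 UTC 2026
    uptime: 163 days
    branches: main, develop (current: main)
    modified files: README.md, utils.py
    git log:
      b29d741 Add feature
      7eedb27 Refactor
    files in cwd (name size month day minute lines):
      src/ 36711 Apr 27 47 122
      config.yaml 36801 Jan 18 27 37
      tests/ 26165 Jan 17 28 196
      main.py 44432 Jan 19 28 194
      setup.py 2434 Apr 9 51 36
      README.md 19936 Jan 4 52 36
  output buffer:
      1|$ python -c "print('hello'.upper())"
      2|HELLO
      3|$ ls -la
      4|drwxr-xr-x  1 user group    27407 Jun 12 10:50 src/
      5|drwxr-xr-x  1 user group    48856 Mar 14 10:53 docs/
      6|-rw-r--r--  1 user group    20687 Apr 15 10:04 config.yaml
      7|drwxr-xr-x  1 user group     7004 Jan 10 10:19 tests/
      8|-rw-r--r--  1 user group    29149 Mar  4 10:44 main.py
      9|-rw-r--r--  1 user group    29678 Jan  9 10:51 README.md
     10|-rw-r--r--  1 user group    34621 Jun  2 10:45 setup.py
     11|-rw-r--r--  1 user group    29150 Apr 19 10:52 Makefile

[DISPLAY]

Terminal             ┃                 
─────────────────────┨                 
 python -c "print('he┃                 
ELLO                 ┃                 
 ls -la              ┃━━━━━━━━━━━━━━━━━
rwxr-xr-x  1 user gro┃weeper           
rwxr-xr-x  1 user gro┃─────────────────
rw-r--r--  1 user gro┃■■■■             
rwxr-xr-x  1 user gro┃■■■■             
rw-r--r--  1 user gro┃━━━━┓            
rw-r--r--  1 user gro┃    ┃            
rw-r--r--  1 user gro┃────┨            
rw-r--r--  1 user gro┃    ┃            
━━━━━━━━━━━━━━━━━━━━━┛    ┃            
 ◎█ █                     ┃━━━━━━━━━━━━
 □█ █                     ┃            


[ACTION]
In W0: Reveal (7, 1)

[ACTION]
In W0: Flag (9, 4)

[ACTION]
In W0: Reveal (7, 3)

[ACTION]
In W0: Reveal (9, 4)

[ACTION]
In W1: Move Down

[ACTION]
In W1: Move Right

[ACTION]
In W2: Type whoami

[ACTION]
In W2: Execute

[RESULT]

Terminal             ┃                 
─────────────────────┨                 
rwxr-xr-x  1 user gro┃                 
rwxr-xr-x  1 user gro┃                 
rw-r--r--  1 user gro┃━━━━━━━━━━━━━━━━━
rwxr-xr-x  1 user gro┃weeper           
rw-r--r--  1 user gro┃─────────────────
rw-r--r--  1 user gro┃■■■■             
rw-r--r--  1 user gro┃■■■■             
rw-r--r--  1 user gro┃━━━━┓            
 whoami              ┃    ┃            
ev                   ┃────┨            
 █                   ┃    ┃            
━━━━━━━━━━━━━━━━━━━━━┛    ┃            
 ◎█ █                     ┃━━━━━━━━━━━━
 □█ █                     ┃            


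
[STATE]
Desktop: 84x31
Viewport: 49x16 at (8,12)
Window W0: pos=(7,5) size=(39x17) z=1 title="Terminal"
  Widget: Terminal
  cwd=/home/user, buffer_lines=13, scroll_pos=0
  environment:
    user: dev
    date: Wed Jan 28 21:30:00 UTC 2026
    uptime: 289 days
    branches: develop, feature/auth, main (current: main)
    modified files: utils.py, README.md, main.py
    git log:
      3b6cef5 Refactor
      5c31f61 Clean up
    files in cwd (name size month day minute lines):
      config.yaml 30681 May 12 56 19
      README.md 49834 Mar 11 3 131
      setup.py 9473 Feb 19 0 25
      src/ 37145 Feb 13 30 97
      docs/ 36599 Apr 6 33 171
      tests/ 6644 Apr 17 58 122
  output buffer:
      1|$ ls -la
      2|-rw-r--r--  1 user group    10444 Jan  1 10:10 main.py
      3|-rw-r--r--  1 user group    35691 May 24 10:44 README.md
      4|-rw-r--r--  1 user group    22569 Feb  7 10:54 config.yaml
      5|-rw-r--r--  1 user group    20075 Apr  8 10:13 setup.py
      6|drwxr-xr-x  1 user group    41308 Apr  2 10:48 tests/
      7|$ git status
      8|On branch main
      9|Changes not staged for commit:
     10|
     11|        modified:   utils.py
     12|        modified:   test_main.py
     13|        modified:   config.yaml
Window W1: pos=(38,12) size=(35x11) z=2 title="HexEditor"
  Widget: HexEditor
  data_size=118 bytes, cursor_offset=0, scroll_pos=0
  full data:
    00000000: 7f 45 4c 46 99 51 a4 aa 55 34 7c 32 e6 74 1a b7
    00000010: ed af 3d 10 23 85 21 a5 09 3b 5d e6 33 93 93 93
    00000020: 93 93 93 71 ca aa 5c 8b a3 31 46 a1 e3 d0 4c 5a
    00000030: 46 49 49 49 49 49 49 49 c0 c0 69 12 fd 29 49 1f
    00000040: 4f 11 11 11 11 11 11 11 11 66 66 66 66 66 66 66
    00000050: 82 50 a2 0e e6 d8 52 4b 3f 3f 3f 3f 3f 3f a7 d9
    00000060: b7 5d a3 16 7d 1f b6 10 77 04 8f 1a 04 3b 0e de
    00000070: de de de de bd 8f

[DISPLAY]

-rw-r--r--  1 user group    20┏━━━━━━━━━━━━━━━━━━
drwxr-xr-x  1 user group    41┃ HexEditor        
$ git status                  ┠──────────────────
On branch main                ┃00000000  7F 45 4c
Changes not staged for commit:┃00000010  ed af 3d
                              ┃00000020  93 93 93
        modified:   utils.py  ┃00000030  46 49 49
        modified:   test_main.┃00000040  4f 11 11
        modified:   config.yam┃00000050  82 50 a2
━━━━━━━━━━━━━━━━━━━━━━━━━━━━━━┃00000060  b7 5d a3
                              ┗━━━━━━━━━━━━━━━━━━
                                                 
                                                 
                                                 
                                                 
                                                 


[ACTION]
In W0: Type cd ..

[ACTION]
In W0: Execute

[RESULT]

On branch main                ┏━━━━━━━━━━━━━━━━━━
Changes not staged for commit:┃ HexEditor        
                              ┠──────────────────
        modified:   utils.py  ┃00000000  7F 45 4c
        modified:   test_main.┃00000010  ed af 3d
        modified:   config.yam┃00000020  93 93 93
$ cd ..                       ┃00000030  46 49 49
                              ┃00000040  4f 11 11
$ █                           ┃00000050  82 50 a2
━━━━━━━━━━━━━━━━━━━━━━━━━━━━━━┃00000060  b7 5d a3
                              ┗━━━━━━━━━━━━━━━━━━
                                                 
                                                 
                                                 
                                                 
                                                 


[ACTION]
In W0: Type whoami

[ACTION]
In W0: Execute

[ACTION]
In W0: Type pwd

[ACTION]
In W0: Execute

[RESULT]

        modified:   test_main.┏━━━━━━━━━━━━━━━━━━
        modified:   config.yam┃ HexEditor        
$ cd ..                       ┠──────────────────
                              ┃00000000  7F 45 4c
$ whoami                      ┃00000010  ed af 3d
dev                           ┃00000020  93 93 93
$ pwd                         ┃00000030  46 49 49
/home                         ┃00000040  4f 11 11
$ █                           ┃00000050  82 50 a2
━━━━━━━━━━━━━━━━━━━━━━━━━━━━━━┃00000060  b7 5d a3
                              ┗━━━━━━━━━━━━━━━━━━
                                                 
                                                 
                                                 
                                                 
                                                 


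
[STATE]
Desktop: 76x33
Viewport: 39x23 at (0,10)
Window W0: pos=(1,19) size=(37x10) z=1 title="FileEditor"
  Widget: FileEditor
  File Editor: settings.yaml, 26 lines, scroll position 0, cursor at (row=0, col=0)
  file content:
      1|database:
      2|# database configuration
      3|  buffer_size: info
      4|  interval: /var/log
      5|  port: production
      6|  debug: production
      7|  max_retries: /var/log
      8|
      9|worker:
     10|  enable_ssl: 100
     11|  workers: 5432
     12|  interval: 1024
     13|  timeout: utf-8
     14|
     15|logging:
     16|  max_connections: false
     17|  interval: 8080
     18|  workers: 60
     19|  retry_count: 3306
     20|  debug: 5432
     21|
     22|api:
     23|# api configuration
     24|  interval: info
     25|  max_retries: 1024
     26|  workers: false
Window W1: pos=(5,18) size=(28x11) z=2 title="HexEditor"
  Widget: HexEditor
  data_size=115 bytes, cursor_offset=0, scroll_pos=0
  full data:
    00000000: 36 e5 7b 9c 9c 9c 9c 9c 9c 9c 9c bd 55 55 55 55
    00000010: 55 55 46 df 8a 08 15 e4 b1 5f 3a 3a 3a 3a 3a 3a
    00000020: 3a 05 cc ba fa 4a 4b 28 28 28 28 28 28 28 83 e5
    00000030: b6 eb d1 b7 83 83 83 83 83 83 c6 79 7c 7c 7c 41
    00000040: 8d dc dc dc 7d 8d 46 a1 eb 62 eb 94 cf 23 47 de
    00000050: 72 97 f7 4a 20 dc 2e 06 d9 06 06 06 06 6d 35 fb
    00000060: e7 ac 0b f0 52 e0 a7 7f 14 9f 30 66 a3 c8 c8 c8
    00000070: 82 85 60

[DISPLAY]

                                       
                                       
                                       
                                       
                                       
                                       
                                       
                                       
     ┏━━━━━━━━━━━━━━━━━━━━━━━━━━┓      
 ┏━━━┃ HexEditor                ┃━━━━┓ 
 ┃ Fi┠──────────────────────────┨    ┃ 
 ┠───┃00000000  36 e5 7b 9c 9c 9┃────┨ 
 ┃█at┃00000010  55 55 46 df 8a 0┃   ▲┃ 
 ┃# d┃00000020  3a 05 cc ba fa 4┃   █┃ 
 ┃  b┃00000030  b6 eb d1 b7 83 8┃   ░┃ 
 ┃  i┃00000040  8d dc dc dc 7d 8┃   ░┃ 
 ┃  p┃00000050  72 97 f7 4a 20 d┃   ░┃ 
 ┃  d┃00000060  e7 ac 0b f0 52 e┃   ▼┃ 
 ┗━━━┗━━━━━━━━━━━━━━━━━━━━━━━━━━┛━━━━┛ 
                                       
                                       
                                       
                                       


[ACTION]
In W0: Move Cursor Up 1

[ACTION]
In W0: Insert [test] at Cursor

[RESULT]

                                       
                                       
                                       
                                       
                                       
                                       
                                       
                                       
     ┏━━━━━━━━━━━━━━━━━━━━━━━━━━┓      
 ┏━━━┃ HexEditor                ┃━━━━┓ 
 ┃ Fi┠──────────────────────────┨    ┃ 
 ┠───┃00000000  36 e5 7b 9c 9c 9┃────┨ 
 ┃tes┃00000010  55 55 46 df 8a 0┃   ▲┃ 
 ┃# d┃00000020  3a 05 cc ba fa 4┃   █┃ 
 ┃  b┃00000030  b6 eb d1 b7 83 8┃   ░┃ 
 ┃  i┃00000040  8d dc dc dc 7d 8┃   ░┃ 
 ┃  p┃00000050  72 97 f7 4a 20 d┃   ░┃ 
 ┃  d┃00000060  e7 ac 0b f0 52 e┃   ▼┃ 
 ┗━━━┗━━━━━━━━━━━━━━━━━━━━━━━━━━┛━━━━┛ 
                                       
                                       
                                       
                                       


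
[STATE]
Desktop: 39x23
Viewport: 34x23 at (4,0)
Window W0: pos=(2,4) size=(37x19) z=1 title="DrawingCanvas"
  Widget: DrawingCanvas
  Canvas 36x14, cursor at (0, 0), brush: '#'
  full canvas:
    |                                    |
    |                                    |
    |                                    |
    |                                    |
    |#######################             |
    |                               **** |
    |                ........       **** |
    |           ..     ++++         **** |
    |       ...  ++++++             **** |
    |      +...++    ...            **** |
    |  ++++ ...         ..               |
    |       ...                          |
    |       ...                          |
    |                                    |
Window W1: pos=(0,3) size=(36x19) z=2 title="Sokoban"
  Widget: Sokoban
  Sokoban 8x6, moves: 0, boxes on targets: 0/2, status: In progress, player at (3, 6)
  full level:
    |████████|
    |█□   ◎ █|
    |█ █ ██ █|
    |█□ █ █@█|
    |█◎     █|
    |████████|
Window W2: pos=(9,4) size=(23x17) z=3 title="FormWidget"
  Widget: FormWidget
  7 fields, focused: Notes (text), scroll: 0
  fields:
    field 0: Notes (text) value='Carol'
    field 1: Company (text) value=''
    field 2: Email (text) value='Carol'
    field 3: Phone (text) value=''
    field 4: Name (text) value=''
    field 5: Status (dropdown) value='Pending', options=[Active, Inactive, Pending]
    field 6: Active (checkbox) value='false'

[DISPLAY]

                                  
                                  
                                  
━━━━━━━━━━━━━━━━━━━━━━━━━━━━━━━┓  
koban┏━━━━━━━━━━━━━━━━━━━━━┓   ┃━━
─────┃ FormWidget          ┃───┨  
█████┠─────────────────────┨   ┃──
  ◎ █┃> Notes:      [Carol]┃   ┃  
 ██ █┃  Company:    [     ]┃   ┃  
█ █@█┃  Email:      [Carol]┃   ┃  
    █┃  Phone:      [     ]┃   ┃  
█████┃  Name:       [     ]┃   ┃  
es: 0┃  Status:     [Pend▼]┃   ┃**
     ┃  Active:     [ ]    ┃   ┃**
     ┃                     ┃   ┃**
     ┃                     ┃   ┃**
     ┃                     ┃   ┃**
     ┃                     ┃   ┃  
     ┃                     ┃   ┃  
     ┃                     ┃   ┃  
     ┗━━━━━━━━━━━━━━━━━━━━━┛   ┃  
━━━━━━━━━━━━━━━━━━━━━━━━━━━━━━━┛  
━━━━━━━━━━━━━━━━━━━━━━━━━━━━━━━━━━


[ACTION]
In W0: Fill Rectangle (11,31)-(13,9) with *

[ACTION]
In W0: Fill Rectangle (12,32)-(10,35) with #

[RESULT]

                                  
                                  
                                  
━━━━━━━━━━━━━━━━━━━━━━━━━━━━━━━┓  
koban┏━━━━━━━━━━━━━━━━━━━━━┓   ┃━━
─────┃ FormWidget          ┃───┨  
█████┠─────────────────────┨   ┃──
  ◎ █┃> Notes:      [Carol]┃   ┃  
 ██ █┃  Company:    [     ]┃   ┃  
█ █@█┃  Email:      [Carol]┃   ┃  
    █┃  Phone:      [     ]┃   ┃  
█████┃  Name:       [     ]┃   ┃  
es: 0┃  Status:     [Pend▼]┃   ┃**
     ┃  Active:     [ ]    ┃   ┃**
     ┃                     ┃   ┃**
     ┃                     ┃   ┃**
     ┃                     ┃   ┃**
     ┃                     ┃   ┃##
     ┃                     ┃   ┃##
     ┃                     ┃   ┃##
     ┗━━━━━━━━━━━━━━━━━━━━━┛   ┃  
━━━━━━━━━━━━━━━━━━━━━━━━━━━━━━━┛  
━━━━━━━━━━━━━━━━━━━━━━━━━━━━━━━━━━


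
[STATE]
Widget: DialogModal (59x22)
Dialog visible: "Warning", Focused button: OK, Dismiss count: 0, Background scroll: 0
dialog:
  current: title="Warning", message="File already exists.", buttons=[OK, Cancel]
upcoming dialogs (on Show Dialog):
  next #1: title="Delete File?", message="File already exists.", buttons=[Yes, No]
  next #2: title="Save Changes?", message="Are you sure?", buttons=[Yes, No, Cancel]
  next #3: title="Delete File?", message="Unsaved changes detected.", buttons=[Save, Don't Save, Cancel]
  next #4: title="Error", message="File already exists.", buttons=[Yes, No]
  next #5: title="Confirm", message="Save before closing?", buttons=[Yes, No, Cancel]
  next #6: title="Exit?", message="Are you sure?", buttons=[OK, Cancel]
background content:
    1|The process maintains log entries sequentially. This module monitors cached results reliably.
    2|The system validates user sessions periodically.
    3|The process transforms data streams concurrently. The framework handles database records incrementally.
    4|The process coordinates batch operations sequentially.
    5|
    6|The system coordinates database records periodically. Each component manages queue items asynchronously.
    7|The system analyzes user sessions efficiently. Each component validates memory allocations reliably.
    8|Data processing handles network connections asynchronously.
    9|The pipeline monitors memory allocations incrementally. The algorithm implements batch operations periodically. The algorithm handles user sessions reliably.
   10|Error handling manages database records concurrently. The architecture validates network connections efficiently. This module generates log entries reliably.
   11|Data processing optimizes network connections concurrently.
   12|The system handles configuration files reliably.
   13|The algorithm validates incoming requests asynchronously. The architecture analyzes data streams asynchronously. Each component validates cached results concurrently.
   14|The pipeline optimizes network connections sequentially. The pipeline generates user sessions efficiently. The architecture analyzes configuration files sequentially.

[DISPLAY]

The process maintains log entries sequentially. This module
The system validates user sessions periodically.           
The process transforms data streams concurrently. The frame
The process coordinates batch operations sequentially.     
                                                           
The system coordinates database records periodically. Each 
The system analyzes user sessions efficiently. Each compone
Data processing handles network connections asynchronously.
The pipeline moni┌──────────────────────┐incrementally. The
Error handling ma│       Warning        │oncurrently. The a
Data processing o│ File already exists. │ions concurrently.
The system handle│    [OK]  Cancel      │liably.           
The algorithm val└──────────────────────┘ asynchronously. T
The pipeline optimizes network connections sequentially. Th
                                                           
                                                           
                                                           
                                                           
                                                           
                                                           
                                                           
                                                           


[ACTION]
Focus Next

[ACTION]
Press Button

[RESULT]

The process maintains log entries sequentially. This module
The system validates user sessions periodically.           
The process transforms data streams concurrently. The frame
The process coordinates batch operations sequentially.     
                                                           
The system coordinates database records periodically. Each 
The system analyzes user sessions efficiently. Each compone
Data processing handles network connections asynchronously.
The pipeline monitors memory allocations incrementally. The
Error handling manages database records concurrently. The a
Data processing optimizes network connections concurrently.
The system handles configuration files reliably.           
The algorithm validates incoming requests asynchronously. T
The pipeline optimizes network connections sequentially. Th
                                                           
                                                           
                                                           
                                                           
                                                           
                                                           
                                                           
                                                           


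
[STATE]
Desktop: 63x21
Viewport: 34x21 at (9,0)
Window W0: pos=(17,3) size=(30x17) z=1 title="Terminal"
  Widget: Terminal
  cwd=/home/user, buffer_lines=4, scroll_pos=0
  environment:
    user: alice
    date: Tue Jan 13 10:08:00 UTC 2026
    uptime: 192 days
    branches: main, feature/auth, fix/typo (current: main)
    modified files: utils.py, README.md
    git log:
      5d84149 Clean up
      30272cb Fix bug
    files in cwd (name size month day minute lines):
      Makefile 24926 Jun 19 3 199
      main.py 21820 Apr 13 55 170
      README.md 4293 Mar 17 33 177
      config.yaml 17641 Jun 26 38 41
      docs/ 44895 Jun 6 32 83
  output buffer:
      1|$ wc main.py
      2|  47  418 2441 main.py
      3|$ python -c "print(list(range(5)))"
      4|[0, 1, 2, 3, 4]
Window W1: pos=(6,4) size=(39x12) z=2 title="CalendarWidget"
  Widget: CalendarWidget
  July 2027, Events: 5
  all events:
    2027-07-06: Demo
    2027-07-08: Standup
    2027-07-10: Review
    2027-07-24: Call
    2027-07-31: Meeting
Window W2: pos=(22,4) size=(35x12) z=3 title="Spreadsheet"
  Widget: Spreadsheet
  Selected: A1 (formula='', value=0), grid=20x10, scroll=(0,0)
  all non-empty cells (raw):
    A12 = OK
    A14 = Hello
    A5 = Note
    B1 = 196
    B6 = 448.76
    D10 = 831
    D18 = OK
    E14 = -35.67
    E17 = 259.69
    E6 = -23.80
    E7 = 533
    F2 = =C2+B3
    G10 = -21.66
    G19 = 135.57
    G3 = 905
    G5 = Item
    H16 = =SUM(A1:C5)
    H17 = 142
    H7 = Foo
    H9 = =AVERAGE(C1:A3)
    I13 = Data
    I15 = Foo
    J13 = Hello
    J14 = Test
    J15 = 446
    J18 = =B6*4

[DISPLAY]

                                  
                                  
                                  
        ┏━━━━━━━━━━━━━━━━━━━━━━━━━
━━━━━━━━━━━━━┏━━━━━━━━━━━━━━━━━━━━
alendarWidget┃ Spreadsheet        
─────────────┠────────────────────
            J┃A1:                 
 Tu We Th Fr ┃       A       B    
        1  2 ┃--------------------
  6*  7  8*  ┃  1      [0]     196
 13 14 15 16 ┃  2        0       0
 20 21 22 23 ┃  3        0       0
 27 28 29 30 ┃  4        0       0
             ┃  5 Note           0
━━━━━━━━━━━━━┗━━━━━━━━━━━━━━━━━━━━
        ┃                         
        ┃                         
        ┃                         
        ┗━━━━━━━━━━━━━━━━━━━━━━━━━
                                  


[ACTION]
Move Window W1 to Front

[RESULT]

                                  
                                  
                                  
        ┏━━━━━━━━━━━━━━━━━━━━━━━━━
━━━━━━━━━━━━━━━━━━━━━━━━━━━━━━━━━━
alendarWidget                     
──────────────────────────────────
            July 2027             
 Tu We Th Fr Sa Su                
        1  2  3  4                
  6*  7  8*  9 10* 11             
 13 14 15 16 17 18                
 20 21 22 23 24* 25               
 27 28 29 30 31*                  
                                  
━━━━━━━━━━━━━━━━━━━━━━━━━━━━━━━━━━
        ┃                         
        ┃                         
        ┃                         
        ┗━━━━━━━━━━━━━━━━━━━━━━━━━
                                  


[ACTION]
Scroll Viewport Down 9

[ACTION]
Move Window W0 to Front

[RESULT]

                                  
                                  
                                  
        ┏━━━━━━━━━━━━━━━━━━━━━━━━━
━━━━━━━━┃ Terminal                
alendarW┠─────────────────────────
────────┃$ wc main.py             
        ┃  47  418 2441 main.py   
 Tu We T┃$ python -c "print(list(r
        ┃[0, 1, 2, 3, 4]          
  6*  7 ┃$ █                      
 13 14 1┃                         
 20 21 2┃                         
 27 28 2┃                         
        ┃                         
━━━━━━━━┃                         
        ┃                         
        ┃                         
        ┃                         
        ┗━━━━━━━━━━━━━━━━━━━━━━━━━
                                  


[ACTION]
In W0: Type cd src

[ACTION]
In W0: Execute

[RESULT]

                                  
                                  
                                  
        ┏━━━━━━━━━━━━━━━━━━━━━━━━━
━━━━━━━━┃ Terminal                
alendarW┠─────────────────────────
────────┃$ wc main.py             
        ┃  47  418 2441 main.py   
 Tu We T┃$ python -c "print(list(r
        ┃[0, 1, 2, 3, 4]          
  6*  7 ┃$ cd src                 
 13 14 1┃                         
 20 21 2┃$ █                      
 27 28 2┃                         
        ┃                         
━━━━━━━━┃                         
        ┃                         
        ┃                         
        ┃                         
        ┗━━━━━━━━━━━━━━━━━━━━━━━━━
                                  


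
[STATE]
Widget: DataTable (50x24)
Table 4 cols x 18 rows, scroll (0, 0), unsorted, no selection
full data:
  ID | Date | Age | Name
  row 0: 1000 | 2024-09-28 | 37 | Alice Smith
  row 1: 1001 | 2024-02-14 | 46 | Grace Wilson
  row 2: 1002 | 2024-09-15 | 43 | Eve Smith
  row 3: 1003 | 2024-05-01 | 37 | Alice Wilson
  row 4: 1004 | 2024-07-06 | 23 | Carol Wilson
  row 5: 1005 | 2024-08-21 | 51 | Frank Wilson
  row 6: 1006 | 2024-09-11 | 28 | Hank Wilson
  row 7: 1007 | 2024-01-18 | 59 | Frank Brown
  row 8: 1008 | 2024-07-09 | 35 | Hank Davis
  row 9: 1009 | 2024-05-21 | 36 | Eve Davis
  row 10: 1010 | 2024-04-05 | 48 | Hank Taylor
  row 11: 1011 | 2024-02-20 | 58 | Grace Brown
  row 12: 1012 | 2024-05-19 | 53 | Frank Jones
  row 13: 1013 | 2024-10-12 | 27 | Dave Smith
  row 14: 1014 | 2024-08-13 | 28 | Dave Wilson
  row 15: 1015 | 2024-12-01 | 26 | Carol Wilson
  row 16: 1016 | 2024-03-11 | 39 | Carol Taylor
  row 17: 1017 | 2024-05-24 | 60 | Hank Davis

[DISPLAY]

ID  │Date      │Age│Name                          
────┼──────────┼───┼────────────                  
1000│2024-09-28│37 │Alice Smith                   
1001│2024-02-14│46 │Grace Wilson                  
1002│2024-09-15│43 │Eve Smith                     
1003│2024-05-01│37 │Alice Wilson                  
1004│2024-07-06│23 │Carol Wilson                  
1005│2024-08-21│51 │Frank Wilson                  
1006│2024-09-11│28 │Hank Wilson                   
1007│2024-01-18│59 │Frank Brown                   
1008│2024-07-09│35 │Hank Davis                    
1009│2024-05-21│36 │Eve Davis                     
1010│2024-04-05│48 │Hank Taylor                   
1011│2024-02-20│58 │Grace Brown                   
1012│2024-05-19│53 │Frank Jones                   
1013│2024-10-12│27 │Dave Smith                    
1014│2024-08-13│28 │Dave Wilson                   
1015│2024-12-01│26 │Carol Wilson                  
1016│2024-03-11│39 │Carol Taylor                  
1017│2024-05-24│60 │Hank Davis                    
                                                  
                                                  
                                                  
                                                  


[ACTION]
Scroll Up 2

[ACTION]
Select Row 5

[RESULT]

ID  │Date      │Age│Name                          
────┼──────────┼───┼────────────                  
1000│2024-09-28│37 │Alice Smith                   
1001│2024-02-14│46 │Grace Wilson                  
1002│2024-09-15│43 │Eve Smith                     
1003│2024-05-01│37 │Alice Wilson                  
1004│2024-07-06│23 │Carol Wilson                  
>005│2024-08-21│51 │Frank Wilson                  
1006│2024-09-11│28 │Hank Wilson                   
1007│2024-01-18│59 │Frank Brown                   
1008│2024-07-09│35 │Hank Davis                    
1009│2024-05-21│36 │Eve Davis                     
1010│2024-04-05│48 │Hank Taylor                   
1011│2024-02-20│58 │Grace Brown                   
1012│2024-05-19│53 │Frank Jones                   
1013│2024-10-12│27 │Dave Smith                    
1014│2024-08-13│28 │Dave Wilson                   
1015│2024-12-01│26 │Carol Wilson                  
1016│2024-03-11│39 │Carol Taylor                  
1017│2024-05-24│60 │Hank Davis                    
                                                  
                                                  
                                                  
                                                  


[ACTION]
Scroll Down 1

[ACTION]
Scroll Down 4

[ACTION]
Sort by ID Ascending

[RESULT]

ID ▲│Date      │Age│Name                          
────┼──────────┼───┼────────────                  
1000│2024-09-28│37 │Alice Smith                   
1001│2024-02-14│46 │Grace Wilson                  
1002│2024-09-15│43 │Eve Smith                     
1003│2024-05-01│37 │Alice Wilson                  
1004│2024-07-06│23 │Carol Wilson                  
>005│2024-08-21│51 │Frank Wilson                  
1006│2024-09-11│28 │Hank Wilson                   
1007│2024-01-18│59 │Frank Brown                   
1008│2024-07-09│35 │Hank Davis                    
1009│2024-05-21│36 │Eve Davis                     
1010│2024-04-05│48 │Hank Taylor                   
1011│2024-02-20│58 │Grace Brown                   
1012│2024-05-19│53 │Frank Jones                   
1013│2024-10-12│27 │Dave Smith                    
1014│2024-08-13│28 │Dave Wilson                   
1015│2024-12-01│26 │Carol Wilson                  
1016│2024-03-11│39 │Carol Taylor                  
1017│2024-05-24│60 │Hank Davis                    
                                                  
                                                  
                                                  
                                                  


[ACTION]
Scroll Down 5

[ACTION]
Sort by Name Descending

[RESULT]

ID  │Date      │Age│Name       ▼                  
────┼──────────┼───┼────────────                  
1006│2024-09-11│28 │Hank Wilson                   
1010│2024-04-05│48 │Hank Taylor                   
1008│2024-07-09│35 │Hank Davis                    
1017│2024-05-24│60 │Hank Davis                    
1001│2024-02-14│46 │Grace Wilson                  
>011│2024-02-20│58 │Grace Brown                   
1005│2024-08-21│51 │Frank Wilson                  
1012│2024-05-19│53 │Frank Jones                   
1007│2024-01-18│59 │Frank Brown                   
1002│2024-09-15│43 │Eve Smith                     
1009│2024-05-21│36 │Eve Davis                     
1014│2024-08-13│28 │Dave Wilson                   
1013│2024-10-12│27 │Dave Smith                    
1004│2024-07-06│23 │Carol Wilson                  
1015│2024-12-01│26 │Carol Wilson                  
1016│2024-03-11│39 │Carol Taylor                  
1003│2024-05-01│37 │Alice Wilson                  
1000│2024-09-28│37 │Alice Smith                   
                                                  
                                                  
                                                  
                                                  
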